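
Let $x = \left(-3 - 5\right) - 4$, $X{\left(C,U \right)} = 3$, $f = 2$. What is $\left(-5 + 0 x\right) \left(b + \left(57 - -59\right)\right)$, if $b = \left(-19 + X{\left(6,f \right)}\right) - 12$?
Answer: $-440$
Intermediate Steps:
$x = -12$ ($x = -8 - 4 = -12$)
$b = -28$ ($b = \left(-19 + 3\right) - 12 = -16 - 12 = -28$)
$\left(-5 + 0 x\right) \left(b + \left(57 - -59\right)\right) = \left(-5 + 0 \left(-12\right)\right) \left(-28 + \left(57 - -59\right)\right) = \left(-5 + 0\right) \left(-28 + \left(57 + 59\right)\right) = - 5 \left(-28 + 116\right) = \left(-5\right) 88 = -440$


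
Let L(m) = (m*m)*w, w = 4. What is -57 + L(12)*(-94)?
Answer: -54201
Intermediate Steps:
L(m) = 4*m² (L(m) = (m*m)*4 = m²*4 = 4*m²)
-57 + L(12)*(-94) = -57 + (4*12²)*(-94) = -57 + (4*144)*(-94) = -57 + 576*(-94) = -57 - 54144 = -54201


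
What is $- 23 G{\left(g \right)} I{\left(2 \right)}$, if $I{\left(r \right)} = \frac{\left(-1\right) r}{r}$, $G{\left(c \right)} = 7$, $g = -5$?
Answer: $161$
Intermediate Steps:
$I{\left(r \right)} = -1$
$- 23 G{\left(g \right)} I{\left(2 \right)} = \left(-23\right) 7 \left(-1\right) = \left(-161\right) \left(-1\right) = 161$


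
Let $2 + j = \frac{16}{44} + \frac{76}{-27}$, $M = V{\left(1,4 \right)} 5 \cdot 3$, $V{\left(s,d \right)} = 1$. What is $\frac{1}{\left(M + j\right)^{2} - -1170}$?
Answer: $\frac{88209}{113020219} \approx 0.00078047$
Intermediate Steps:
$M = 15$ ($M = 1 \cdot 5 \cdot 3 = 5 \cdot 3 = 15$)
$j = - \frac{1322}{297}$ ($j = -2 + \left(\frac{16}{44} + \frac{76}{-27}\right) = -2 + \left(16 \cdot \frac{1}{44} + 76 \left(- \frac{1}{27}\right)\right) = -2 + \left(\frac{4}{11} - \frac{76}{27}\right) = -2 - \frac{728}{297} = - \frac{1322}{297} \approx -4.4512$)
$\frac{1}{\left(M + j\right)^{2} - -1170} = \frac{1}{\left(15 - \frac{1322}{297}\right)^{2} - -1170} = \frac{1}{\left(\frac{3133}{297}\right)^{2} + 1170} = \frac{1}{\frac{9815689}{88209} + 1170} = \frac{1}{\frac{113020219}{88209}} = \frac{88209}{113020219}$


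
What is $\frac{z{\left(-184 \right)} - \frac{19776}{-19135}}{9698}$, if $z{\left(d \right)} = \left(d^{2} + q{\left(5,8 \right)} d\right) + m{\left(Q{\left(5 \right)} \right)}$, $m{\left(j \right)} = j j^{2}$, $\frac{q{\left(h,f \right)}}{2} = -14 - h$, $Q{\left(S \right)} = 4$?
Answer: $\frac{391435448}{92785615} \approx 4.2187$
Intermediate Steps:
$q{\left(h,f \right)} = -28 - 2 h$ ($q{\left(h,f \right)} = 2 \left(-14 - h\right) = -28 - 2 h$)
$m{\left(j \right)} = j^{3}$
$z{\left(d \right)} = 64 + d^{2} - 38 d$ ($z{\left(d \right)} = \left(d^{2} + \left(-28 - 10\right) d\right) + 4^{3} = \left(d^{2} + \left(-28 - 10\right) d\right) + 64 = \left(d^{2} - 38 d\right) + 64 = 64 + d^{2} - 38 d$)
$\frac{z{\left(-184 \right)} - \frac{19776}{-19135}}{9698} = \frac{\left(64 + \left(-184\right)^{2} - -6992\right) - \frac{19776}{-19135}}{9698} = \left(\left(64 + 33856 + 6992\right) - 19776 \left(- \frac{1}{19135}\right)\right) \frac{1}{9698} = \left(40912 - - \frac{19776}{19135}\right) \frac{1}{9698} = \left(40912 + \frac{19776}{19135}\right) \frac{1}{9698} = \frac{782870896}{19135} \cdot \frac{1}{9698} = \frac{391435448}{92785615}$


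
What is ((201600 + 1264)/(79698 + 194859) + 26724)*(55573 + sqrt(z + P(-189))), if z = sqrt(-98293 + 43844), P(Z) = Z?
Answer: 407764894207636/274557 + 7337464132*sqrt(-189 + I*sqrt(54449))/274557 ≈ 1.4854e+9 + 4.18e+5*I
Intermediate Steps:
z = I*sqrt(54449) (z = sqrt(-54449) = I*sqrt(54449) ≈ 233.34*I)
((201600 + 1264)/(79698 + 194859) + 26724)*(55573 + sqrt(z + P(-189))) = ((201600 + 1264)/(79698 + 194859) + 26724)*(55573 + sqrt(I*sqrt(54449) - 189)) = (202864/274557 + 26724)*(55573 + sqrt(-189 + I*sqrt(54449))) = 7337464132*(55573 + sqrt(-189 + I*sqrt(54449)))/274557 = 407764894207636/274557 + 7337464132*sqrt(-189 + I*sqrt(54449))/274557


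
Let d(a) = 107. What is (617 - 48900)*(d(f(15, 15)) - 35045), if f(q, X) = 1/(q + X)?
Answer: 1686911454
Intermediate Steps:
f(q, X) = 1/(X + q)
(617 - 48900)*(d(f(15, 15)) - 35045) = (617 - 48900)*(107 - 35045) = -48283*(-34938) = 1686911454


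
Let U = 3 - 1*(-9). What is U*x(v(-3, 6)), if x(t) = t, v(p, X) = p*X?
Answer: -216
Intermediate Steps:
v(p, X) = X*p
U = 12 (U = 3 + 9 = 12)
U*x(v(-3, 6)) = 12*(6*(-3)) = 12*(-18) = -216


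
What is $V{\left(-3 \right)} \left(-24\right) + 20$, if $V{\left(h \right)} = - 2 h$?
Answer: $-124$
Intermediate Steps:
$V{\left(-3 \right)} \left(-24\right) + 20 = \left(-2\right) \left(-3\right) \left(-24\right) + 20 = 6 \left(-24\right) + 20 = -144 + 20 = -124$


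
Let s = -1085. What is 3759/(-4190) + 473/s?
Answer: -1212077/909230 ≈ -1.3331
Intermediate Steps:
3759/(-4190) + 473/s = 3759/(-4190) + 473/(-1085) = 3759*(-1/4190) + 473*(-1/1085) = -3759/4190 - 473/1085 = -1212077/909230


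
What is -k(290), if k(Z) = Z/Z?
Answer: -1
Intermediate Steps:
k(Z) = 1
-k(290) = -1*1 = -1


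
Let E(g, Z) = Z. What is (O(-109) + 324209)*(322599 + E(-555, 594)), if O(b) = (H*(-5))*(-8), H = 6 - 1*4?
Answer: 104807934777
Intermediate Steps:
H = 2 (H = 6 - 4 = 2)
O(b) = 80 (O(b) = (2*(-5))*(-8) = -10*(-8) = 80)
(O(-109) + 324209)*(322599 + E(-555, 594)) = (80 + 324209)*(322599 + 594) = 324289*323193 = 104807934777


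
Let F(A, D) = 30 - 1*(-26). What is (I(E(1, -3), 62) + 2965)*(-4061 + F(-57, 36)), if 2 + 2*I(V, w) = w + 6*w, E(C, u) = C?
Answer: -12739905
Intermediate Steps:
F(A, D) = 56 (F(A, D) = 30 + 26 = 56)
I(V, w) = -1 + 7*w/2 (I(V, w) = -1 + (w + 6*w)/2 = -1 + (7*w)/2 = -1 + 7*w/2)
(I(E(1, -3), 62) + 2965)*(-4061 + F(-57, 36)) = ((-1 + (7/2)*62) + 2965)*(-4061 + 56) = ((-1 + 217) + 2965)*(-4005) = (216 + 2965)*(-4005) = 3181*(-4005) = -12739905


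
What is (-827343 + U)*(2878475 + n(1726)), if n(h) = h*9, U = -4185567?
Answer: -14507406656190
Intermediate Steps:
n(h) = 9*h
(-827343 + U)*(2878475 + n(1726)) = (-827343 - 4185567)*(2878475 + 9*1726) = -5012910*(2878475 + 15534) = -5012910*2894009 = -14507406656190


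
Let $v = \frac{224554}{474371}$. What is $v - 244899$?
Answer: $- \frac{116172758975}{474371} \approx -2.449 \cdot 10^{5}$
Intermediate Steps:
$v = \frac{224554}{474371}$ ($v = 224554 \cdot \frac{1}{474371} = \frac{224554}{474371} \approx 0.47337$)
$v - 244899 = \frac{224554}{474371} - 244899 = - \frac{116172758975}{474371}$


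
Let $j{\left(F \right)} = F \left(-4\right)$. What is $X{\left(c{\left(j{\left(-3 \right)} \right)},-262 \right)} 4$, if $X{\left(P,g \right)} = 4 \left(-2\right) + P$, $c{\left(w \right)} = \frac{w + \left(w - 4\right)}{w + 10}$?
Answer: $- \frac{312}{11} \approx -28.364$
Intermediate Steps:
$j{\left(F \right)} = - 4 F$
$c{\left(w \right)} = \frac{-4 + 2 w}{10 + w}$ ($c{\left(w \right)} = \frac{w + \left(-4 + w\right)}{10 + w} = \frac{-4 + 2 w}{10 + w}$)
$X{\left(P,g \right)} = -8 + P$
$X{\left(c{\left(j{\left(-3 \right)} \right)},-262 \right)} 4 = \left(-8 + \frac{2 \left(-2 - -12\right)}{10 - -12}\right) 4 = \left(-8 + \frac{2 \left(-2 + 12\right)}{10 + 12}\right) 4 = \left(-8 + 2 \cdot \frac{1}{22} \cdot 10\right) 4 = \left(-8 + \frac{10}{11}\right) 4 = \left(- \frac{78}{11}\right) 4 = - \frac{312}{11}$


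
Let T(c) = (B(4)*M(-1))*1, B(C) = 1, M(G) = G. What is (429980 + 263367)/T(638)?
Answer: -693347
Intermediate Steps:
T(c) = -1 (T(c) = (1*(-1))*1 = -1*1 = -1)
(429980 + 263367)/T(638) = (429980 + 263367)/(-1) = 693347*(-1) = -693347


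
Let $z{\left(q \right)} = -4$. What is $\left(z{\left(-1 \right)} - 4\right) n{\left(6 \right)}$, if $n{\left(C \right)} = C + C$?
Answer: $-96$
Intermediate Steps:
$n{\left(C \right)} = 2 C$
$\left(z{\left(-1 \right)} - 4\right) n{\left(6 \right)} = \left(-4 - 4\right) 2 \cdot 6 = \left(-4 - 4\right) 12 = \left(-8\right) 12 = -96$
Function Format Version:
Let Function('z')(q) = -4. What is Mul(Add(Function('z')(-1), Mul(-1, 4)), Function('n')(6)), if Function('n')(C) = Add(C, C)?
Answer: -96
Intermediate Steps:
Function('n')(C) = Mul(2, C)
Mul(Add(Function('z')(-1), Mul(-1, 4)), Function('n')(6)) = Mul(Add(-4, Mul(-1, 4)), Mul(2, 6)) = Mul(Add(-4, -4), 12) = Mul(-8, 12) = -96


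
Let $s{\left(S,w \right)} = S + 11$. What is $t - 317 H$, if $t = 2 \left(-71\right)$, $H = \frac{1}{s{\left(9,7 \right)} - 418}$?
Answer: $- \frac{56199}{398} \approx -141.2$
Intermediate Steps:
$s{\left(S,w \right)} = 11 + S$
$H = - \frac{1}{398}$ ($H = \frac{1}{\left(11 + 9\right) - 418} = \frac{1}{20 - 418} = \frac{1}{-398} = - \frac{1}{398} \approx -0.0025126$)
$t = -142$
$t - 317 H = -142 - - \frac{317}{398} = -142 + \frac{317}{398} = - \frac{56199}{398}$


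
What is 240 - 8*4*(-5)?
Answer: 400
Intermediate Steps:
240 - 8*4*(-5) = 240 - 32*(-5) = 240 - 1*(-160) = 240 + 160 = 400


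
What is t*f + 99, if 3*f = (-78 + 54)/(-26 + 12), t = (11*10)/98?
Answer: 34177/343 ≈ 99.641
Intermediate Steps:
t = 55/49 (t = 110*(1/98) = 55/49 ≈ 1.1224)
f = 4/7 (f = ((-78 + 54)/(-26 + 12))/3 = (-24/(-14))/3 = (-24*(-1/14))/3 = (1/3)*(12/7) = 4/7 ≈ 0.57143)
t*f + 99 = (55/49)*(4/7) + 99 = 220/343 + 99 = 34177/343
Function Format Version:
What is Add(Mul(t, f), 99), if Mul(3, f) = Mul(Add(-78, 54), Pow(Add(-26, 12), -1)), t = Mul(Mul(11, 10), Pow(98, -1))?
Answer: Rational(34177, 343) ≈ 99.641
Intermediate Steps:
t = Rational(55, 49) (t = Mul(110, Rational(1, 98)) = Rational(55, 49) ≈ 1.1224)
f = Rational(4, 7) (f = Mul(Rational(1, 3), Mul(Add(-78, 54), Pow(Add(-26, 12), -1))) = Mul(Rational(1, 3), Mul(-24, Pow(-14, -1))) = Mul(Rational(1, 3), Mul(-24, Rational(-1, 14))) = Mul(Rational(1, 3), Rational(12, 7)) = Rational(4, 7) ≈ 0.57143)
Add(Mul(t, f), 99) = Add(Mul(Rational(55, 49), Rational(4, 7)), 99) = Add(Rational(220, 343), 99) = Rational(34177, 343)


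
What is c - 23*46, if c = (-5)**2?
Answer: -1033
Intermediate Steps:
c = 25
c - 23*46 = 25 - 23*46 = 25 - 1058 = -1033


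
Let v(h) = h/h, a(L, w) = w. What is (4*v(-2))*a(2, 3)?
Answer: 12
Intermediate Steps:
v(h) = 1
(4*v(-2))*a(2, 3) = (4*1)*3 = 4*3 = 12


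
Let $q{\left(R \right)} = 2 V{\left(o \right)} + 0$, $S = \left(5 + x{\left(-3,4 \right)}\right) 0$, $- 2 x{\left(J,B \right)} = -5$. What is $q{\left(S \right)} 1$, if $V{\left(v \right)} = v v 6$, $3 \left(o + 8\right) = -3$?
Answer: $972$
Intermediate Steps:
$o = -9$ ($o = -8 + \frac{1}{3} \left(-3\right) = -8 - 1 = -9$)
$V{\left(v \right)} = 6 v^{2}$ ($V{\left(v \right)} = v^{2} \cdot 6 = 6 v^{2}$)
$x{\left(J,B \right)} = \frac{5}{2}$ ($x{\left(J,B \right)} = \left(- \frac{1}{2}\right) \left(-5\right) = \frac{5}{2}$)
$S = 0$ ($S = \left(5 + \frac{5}{2}\right) 0 = \frac{15}{2} \cdot 0 = 0$)
$q{\left(R \right)} = 972$ ($q{\left(R \right)} = 2 \cdot 6 \left(-9\right)^{2} + 0 = 2 \cdot 6 \cdot 81 + 0 = 2 \cdot 486 + 0 = 972 + 0 = 972$)
$q{\left(S \right)} 1 = 972 \cdot 1 = 972$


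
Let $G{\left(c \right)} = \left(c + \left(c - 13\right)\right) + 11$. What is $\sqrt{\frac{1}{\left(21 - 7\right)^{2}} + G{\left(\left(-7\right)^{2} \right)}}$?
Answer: $\frac{\sqrt{18817}}{14} \approx 9.7982$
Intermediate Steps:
$G{\left(c \right)} = -2 + 2 c$ ($G{\left(c \right)} = \left(c + \left(c - 13\right)\right) + 11 = \left(c + \left(-13 + c\right)\right) + 11 = \left(-13 + 2 c\right) + 11 = -2 + 2 c$)
$\sqrt{\frac{1}{\left(21 - 7\right)^{2}} + G{\left(\left(-7\right)^{2} \right)}} = \sqrt{\frac{1}{\left(21 - 7\right)^{2}} - \left(2 - 2 \left(-7\right)^{2}\right)} = \sqrt{\frac{1}{14^{2}} + \left(-2 + 2 \cdot 49\right)} = \sqrt{\frac{1}{196} + \left(-2 + 98\right)} = \sqrt{\frac{1}{196} + 96} = \sqrt{\frac{18817}{196}} = \frac{\sqrt{18817}}{14}$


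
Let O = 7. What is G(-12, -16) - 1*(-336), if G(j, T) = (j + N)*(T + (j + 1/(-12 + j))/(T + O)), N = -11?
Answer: 145417/216 ≈ 673.23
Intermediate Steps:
G(j, T) = (-11 + j)*(T + (j + 1/(-12 + j))/(7 + T)) (G(j, T) = (j - 11)*(T + (j + 1/(-12 + j))/(T + 7)) = (-11 + j)*(T + (j + 1/(-12 + j))/(7 + T)))
G(-12, -16) - 1*(-336) = (-11 + (-12)³ - 23*(-12)² + 132*(-16)² + 133*(-12) + 924*(-16) + (-16)²*(-12)² - 161*(-16)*(-12) - 23*(-12)*(-16)² + 7*(-16)*(-12)²)/(-84 - 12*(-16) + 7*(-12) - 16*(-12)) - 1*(-336) = (-11 - 1728 - 23*144 + 132*256 - 1596 - 14784 + 256*144 - 30912 - 23*(-12)*256 + 7*(-16)*144)/(-84 + 192 - 84 + 192) + 336 = (-11 - 1728 - 3312 + 33792 - 1596 - 14784 + 36864 - 30912 + 70656 - 16128)/216 + 336 = (1/216)*72841 + 336 = 72841/216 + 336 = 145417/216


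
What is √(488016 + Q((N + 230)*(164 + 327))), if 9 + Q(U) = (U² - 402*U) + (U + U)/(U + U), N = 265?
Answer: √58973655943 ≈ 2.4285e+5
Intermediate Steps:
Q(U) = -8 + U² - 402*U (Q(U) = -9 + ((U² - 402*U) + (U + U)/(U + U)) = -9 + ((U² - 402*U) + (2*U)/((2*U))) = -9 + ((U² - 402*U) + (2*U)*(1/(2*U))) = -9 + ((U² - 402*U) + 1) = -9 + (1 + U² - 402*U) = -8 + U² - 402*U)
√(488016 + Q((N + 230)*(164 + 327))) = √(488016 + (-8 + ((265 + 230)*(164 + 327))² - 402*(265 + 230)*(164 + 327))) = √(488016 + (-8 + (495*491)² - 198990*491)) = √(488016 + (-8 + 243045² - 402*243045)) = √(488016 + (-8 + 59070872025 - 97704090)) = √(488016 + 58973167927) = √58973655943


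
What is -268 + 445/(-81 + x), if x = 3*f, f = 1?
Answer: -21349/78 ≈ -273.71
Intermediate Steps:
x = 3 (x = 3*1 = 3)
-268 + 445/(-81 + x) = -268 + 445/(-81 + 3) = -268 + 445/(-78) = -268 + 445*(-1/78) = -268 - 445/78 = -21349/78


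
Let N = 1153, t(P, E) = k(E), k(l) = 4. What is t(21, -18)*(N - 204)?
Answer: 3796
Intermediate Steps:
t(P, E) = 4
t(21, -18)*(N - 204) = 4*(1153 - 204) = 4*949 = 3796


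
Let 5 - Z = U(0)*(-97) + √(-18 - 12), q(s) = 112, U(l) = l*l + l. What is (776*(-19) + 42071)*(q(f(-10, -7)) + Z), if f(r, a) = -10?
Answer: 3197259 - 27327*I*√30 ≈ 3.1973e+6 - 1.4968e+5*I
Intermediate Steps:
U(l) = l + l² (U(l) = l² + l = l + l²)
Z = 5 - I*√30 (Z = 5 - ((0*(1 + 0))*(-97) + √(-18 - 12)) = 5 - ((0*1)*(-97) + √(-30)) = 5 - (0*(-97) + I*√30) = 5 - (0 + I*√30) = 5 - I*√30 ≈ 5.0 - 5.4772*I)
(776*(-19) + 42071)*(q(f(-10, -7)) + Z) = (776*(-19) + 42071)*(112 + (5 - I*√30)) = (-14744 + 42071)*(117 - I*√30) = 27327*(117 - I*√30) = 3197259 - 27327*I*√30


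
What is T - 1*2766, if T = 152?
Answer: -2614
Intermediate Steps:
T - 1*2766 = 152 - 1*2766 = 152 - 2766 = -2614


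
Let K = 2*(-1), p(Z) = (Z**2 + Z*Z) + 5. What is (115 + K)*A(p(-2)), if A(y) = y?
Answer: 1469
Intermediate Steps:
p(Z) = 5 + 2*Z**2 (p(Z) = (Z**2 + Z**2) + 5 = 2*Z**2 + 5 = 5 + 2*Z**2)
K = -2
(115 + K)*A(p(-2)) = (115 - 2)*(5 + 2*(-2)**2) = 113*(5 + 2*4) = 113*(5 + 8) = 113*13 = 1469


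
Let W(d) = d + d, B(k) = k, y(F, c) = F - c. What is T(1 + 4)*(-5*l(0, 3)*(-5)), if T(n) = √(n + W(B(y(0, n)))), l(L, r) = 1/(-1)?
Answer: -25*I*√5 ≈ -55.902*I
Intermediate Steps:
l(L, r) = -1
W(d) = 2*d
T(n) = √(-n) (T(n) = √(n + 2*(0 - n)) = √(n + 2*(-n)) = √(n - 2*n) = √(-n))
T(1 + 4)*(-5*l(0, 3)*(-5)) = √(-(1 + 4))*(-5*(-1)*(-5)) = √(-1*5)*(5*(-5)) = √(-5)*(-25) = (I*√5)*(-25) = -25*I*√5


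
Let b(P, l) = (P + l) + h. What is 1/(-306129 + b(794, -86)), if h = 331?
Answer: -1/305090 ≈ -3.2777e-6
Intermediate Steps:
b(P, l) = 331 + P + l (b(P, l) = (P + l) + 331 = 331 + P + l)
1/(-306129 + b(794, -86)) = 1/(-306129 + (331 + 794 - 86)) = 1/(-306129 + 1039) = 1/(-305090) = -1/305090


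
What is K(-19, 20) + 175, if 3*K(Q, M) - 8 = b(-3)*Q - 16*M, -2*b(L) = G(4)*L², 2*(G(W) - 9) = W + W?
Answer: 883/2 ≈ 441.50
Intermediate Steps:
G(W) = 9 + W (G(W) = 9 + (W + W)/2 = 9 + (2*W)/2 = 9 + W)
b(L) = -13*L²/2 (b(L) = -(9 + 4)*L²/2 = -13*L²/2)
K(Q, M) = 8/3 - 39*Q/2 - 16*M/3 (K(Q, M) = 8/3 + ((-13/2*(-3)²)*Q - 16*M)/3 = 8/3 + ((-13/2*9)*Q - 16*M)/3 = 8/3 + (-117*Q/2 - 16*M)/3 = 8/3 + (-16*M - 117*Q/2)/3 = 8/3 + (-39*Q/2 - 16*M/3) = 8/3 - 39*Q/2 - 16*M/3)
K(-19, 20) + 175 = (8/3 - 39/2*(-19) - 16/3*20) + 175 = (8/3 + 741/2 - 320/3) + 175 = 533/2 + 175 = 883/2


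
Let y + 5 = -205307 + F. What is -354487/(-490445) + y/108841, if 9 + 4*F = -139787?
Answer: -79252086578/53380524245 ≈ -1.4847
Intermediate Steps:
F = -34949 (F = -9/4 + (¼)*(-139787) = -9/4 - 139787/4 = -34949)
y = -240261 (y = -5 + (-205307 - 34949) = -5 - 240256 = -240261)
-354487/(-490445) + y/108841 = -354487/(-490445) - 240261/108841 = -354487*(-1/490445) - 240261*1/108841 = 354487/490445 - 240261/108841 = -79252086578/53380524245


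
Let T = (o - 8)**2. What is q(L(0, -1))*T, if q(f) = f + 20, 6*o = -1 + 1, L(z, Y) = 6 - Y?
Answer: 1728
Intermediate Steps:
o = 0 (o = (-1 + 1)/6 = (1/6)*0 = 0)
q(f) = 20 + f
T = 64 (T = (0 - 8)**2 = (-8)**2 = 64)
q(L(0, -1))*T = (20 + (6 - 1*(-1)))*64 = (20 + (6 + 1))*64 = (20 + 7)*64 = 27*64 = 1728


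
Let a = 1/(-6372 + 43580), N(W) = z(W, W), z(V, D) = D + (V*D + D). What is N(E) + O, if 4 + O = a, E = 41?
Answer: 65448873/37208 ≈ 1759.0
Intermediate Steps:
z(V, D) = 2*D + D*V (z(V, D) = D + (D*V + D) = D + (D + D*V) = 2*D + D*V)
N(W) = W*(2 + W)
a = 1/37208 ≈ 2.6876e-5
O = -148831/37208 (O = -4 + 1/37208 = -148831/37208 ≈ -4.0000)
N(E) + O = 41*(2 + 41) - 148831/37208 = 41*43 - 148831/37208 = 1763 - 148831/37208 = 65448873/37208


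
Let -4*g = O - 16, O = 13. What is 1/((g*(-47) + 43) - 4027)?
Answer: -4/16077 ≈ -0.00024880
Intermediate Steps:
g = ¾ (g = -(13 - 16)/4 = -¼*(-3) = ¾ ≈ 0.75000)
1/((g*(-47) + 43) - 4027) = 1/(((¾)*(-47) + 43) - 4027) = 1/((-141/4 + 43) - 4027) = 1/(31/4 - 4027) = 1/(-16077/4) = -4/16077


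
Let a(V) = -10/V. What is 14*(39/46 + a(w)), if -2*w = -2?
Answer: -2947/23 ≈ -128.13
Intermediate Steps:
w = 1 (w = -½*(-2) = 1)
14*(39/46 + a(w)) = 14*(39/46 - 10/1) = 14*(39*(1/46) - 10*1) = 14*(39/46 - 10) = 14*(-421/46) = -2947/23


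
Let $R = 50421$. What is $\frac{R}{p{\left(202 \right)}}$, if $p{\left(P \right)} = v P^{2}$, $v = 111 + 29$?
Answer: $\frac{7203}{816080} \approx 0.0088263$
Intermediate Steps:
$v = 140$
$p{\left(P \right)} = 140 P^{2}$
$\frac{R}{p{\left(202 \right)}} = \frac{50421}{140 \cdot 202^{2}} = \frac{50421}{140 \cdot 40804} = \frac{50421}{5712560} = 50421 \cdot \frac{1}{5712560} = \frac{7203}{816080}$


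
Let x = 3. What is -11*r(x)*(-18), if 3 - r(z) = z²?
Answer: -1188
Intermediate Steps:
r(z) = 3 - z²
-11*r(x)*(-18) = -11*(3 - 1*3²)*(-18) = -11*(3 - 1*9)*(-18) = -11*(3 - 9)*(-18) = -11*(-6)*(-18) = 66*(-18) = -1188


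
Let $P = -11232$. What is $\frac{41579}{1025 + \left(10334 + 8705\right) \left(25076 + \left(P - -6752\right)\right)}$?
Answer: $\frac{41579}{392128269} \approx 0.00010603$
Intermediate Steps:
$\frac{41579}{1025 + \left(10334 + 8705\right) \left(25076 + \left(P - -6752\right)\right)} = \frac{41579}{1025 + \left(10334 + 8705\right) \left(25076 - 4480\right)} = \frac{41579}{1025 + 19039 \left(25076 + \left(-11232 + 6752\right)\right)} = \frac{41579}{1025 + 19039 \left(25076 - 4480\right)} = \frac{41579}{1025 + 19039 \cdot 20596} = \frac{41579}{1025 + 392127244} = \frac{41579}{392128269}$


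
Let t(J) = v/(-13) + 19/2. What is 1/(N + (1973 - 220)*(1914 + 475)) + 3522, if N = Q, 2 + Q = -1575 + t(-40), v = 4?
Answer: 383352368264/108845079 ≈ 3522.0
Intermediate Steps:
t(J) = 239/26 (t(J) = 4/(-13) + 19/2 = 4*(-1/13) + 19*(1/2) = -4/13 + 19/2 = 239/26)
Q = -40763/26 (Q = -2 + (-1575 + 239/26) = -2 - 40711/26 = -40763/26 ≈ -1567.8)
N = -40763/26 ≈ -1567.8
1/(N + (1973 - 220)*(1914 + 475)) + 3522 = 1/(-40763/26 + (1973 - 220)*(1914 + 475)) + 3522 = 1/(-40763/26 + 1753*2389) + 3522 = 1/(-40763/26 + 4187917) + 3522 = 1/(108845079/26) + 3522 = 26/108845079 + 3522 = 383352368264/108845079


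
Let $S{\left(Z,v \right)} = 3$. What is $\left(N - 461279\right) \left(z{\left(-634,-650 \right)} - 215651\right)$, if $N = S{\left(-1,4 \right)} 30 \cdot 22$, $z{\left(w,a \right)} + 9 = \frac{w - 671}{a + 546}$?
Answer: $\frac{10300852538165}{104} \approx 9.9047 \cdot 10^{10}$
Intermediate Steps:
$z{\left(w,a \right)} = -9 + \frac{-671 + w}{546 + a}$ ($z{\left(w,a \right)} = -9 + \frac{w - 671}{a + 546} = -9 + \frac{-671 + w}{546 + a}$)
$N = 1980$ ($N = 3 \cdot 30 \cdot 22 = 90 \cdot 22 = 1980$)
$\left(N - 461279\right) \left(z{\left(-634,-650 \right)} - 215651\right) = \left(1980 - 461279\right) \left(\frac{-5585 - 634 - -5850}{546 - 650} - 215651\right) = - 459299 \left(\frac{-5585 - 634 + 5850}{-104} - 215651\right) = - 459299 \left(\left(- \frac{1}{104}\right) \left(-369\right) - 215651\right) = - 459299 \left(\frac{369}{104} - 215651\right) = \left(-459299\right) \left(- \frac{22427335}{104}\right) = \frac{10300852538165}{104}$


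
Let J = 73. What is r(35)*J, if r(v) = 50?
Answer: 3650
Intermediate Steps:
r(35)*J = 50*73 = 3650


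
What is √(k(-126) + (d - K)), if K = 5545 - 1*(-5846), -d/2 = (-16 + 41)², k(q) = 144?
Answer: I*√12497 ≈ 111.79*I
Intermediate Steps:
d = -1250 (d = -2*(-16 + 41)² = -2*25² = -2*625 = -1250)
K = 11391 (K = 5545 + 5846 = 11391)
√(k(-126) + (d - K)) = √(144 + (-1250 - 1*11391)) = √(144 + (-1250 - 11391)) = √(144 - 12641) = √(-12497) = I*√12497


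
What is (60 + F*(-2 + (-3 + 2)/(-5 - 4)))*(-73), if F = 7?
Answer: -30733/9 ≈ -3414.8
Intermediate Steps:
(60 + F*(-2 + (-3 + 2)/(-5 - 4)))*(-73) = (60 + 7*(-2 + (-3 + 2)/(-5 - 4)))*(-73) = (60 + 7*(-2 - 1/(-9)))*(-73) = (60 + 7*(-2 - 1*(-1/9)))*(-73) = (60 + 7*(-2 + 1/9))*(-73) = (60 + 7*(-17/9))*(-73) = (60 - 119/9)*(-73) = (421/9)*(-73) = -30733/9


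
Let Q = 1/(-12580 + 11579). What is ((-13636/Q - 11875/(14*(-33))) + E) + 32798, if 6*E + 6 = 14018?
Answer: 6322375307/462 ≈ 1.3685e+7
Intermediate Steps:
Q = -1/1001 (Q = 1/(-1001) = -1/1001 ≈ -0.00099900)
E = 7006/3 (E = -1 + (⅙)*14018 = -1 + 7009/3 = 7006/3 ≈ 2335.3)
((-13636/Q - 11875/(14*(-33))) + E) + 32798 = ((-13636/(-1/1001) - 11875/(14*(-33))) + 7006/3) + 32798 = ((-13636*(-1001) - 11875/(-462)) + 7006/3) + 32798 = ((13649636 - 11875*(-1/462)) + 7006/3) + 32798 = ((13649636 + 11875/462) + 7006/3) + 32798 = (6306143707/462 + 7006/3) + 32798 = 6307222631/462 + 32798 = 6322375307/462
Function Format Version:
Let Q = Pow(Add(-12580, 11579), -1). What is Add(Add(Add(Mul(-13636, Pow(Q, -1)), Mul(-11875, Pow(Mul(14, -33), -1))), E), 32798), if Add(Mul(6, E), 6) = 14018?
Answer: Rational(6322375307, 462) ≈ 1.3685e+7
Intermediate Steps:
Q = Rational(-1, 1001) (Q = Pow(-1001, -1) = Rational(-1, 1001) ≈ -0.00099900)
E = Rational(7006, 3) (E = Add(-1, Mul(Rational(1, 6), 14018)) = Add(-1, Rational(7009, 3)) = Rational(7006, 3) ≈ 2335.3)
Add(Add(Add(Mul(-13636, Pow(Q, -1)), Mul(-11875, Pow(Mul(14, -33), -1))), E), 32798) = Add(Add(Add(Mul(-13636, Pow(Rational(-1, 1001), -1)), Mul(-11875, Pow(Mul(14, -33), -1))), Rational(7006, 3)), 32798) = Add(Add(Add(Mul(-13636, -1001), Mul(-11875, Pow(-462, -1))), Rational(7006, 3)), 32798) = Add(Add(Add(13649636, Mul(-11875, Rational(-1, 462))), Rational(7006, 3)), 32798) = Add(Add(Add(13649636, Rational(11875, 462)), Rational(7006, 3)), 32798) = Add(Add(Rational(6306143707, 462), Rational(7006, 3)), 32798) = Add(Rational(6307222631, 462), 32798) = Rational(6322375307, 462)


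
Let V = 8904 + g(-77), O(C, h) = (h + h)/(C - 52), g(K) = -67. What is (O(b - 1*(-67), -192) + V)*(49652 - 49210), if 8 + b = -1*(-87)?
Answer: 183494974/47 ≈ 3.9041e+6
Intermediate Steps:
b = 79 (b = -8 - 1*(-87) = -8 + 87 = 79)
O(C, h) = 2*h/(-52 + C) (O(C, h) = (2*h)/(-52 + C) = 2*h/(-52 + C))
V = 8837 (V = 8904 - 67 = 8837)
(O(b - 1*(-67), -192) + V)*(49652 - 49210) = (2*(-192)/(-52 + (79 - 1*(-67))) + 8837)*(49652 - 49210) = (2*(-192)/(-52 + (79 + 67)) + 8837)*442 = (2*(-192)/(-52 + 146) + 8837)*442 = (2*(-192)/94 + 8837)*442 = (2*(-192)*(1/94) + 8837)*442 = (-192/47 + 8837)*442 = (415147/47)*442 = 183494974/47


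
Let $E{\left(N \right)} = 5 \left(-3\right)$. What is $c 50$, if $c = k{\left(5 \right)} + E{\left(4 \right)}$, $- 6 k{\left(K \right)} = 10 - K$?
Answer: $- \frac{2375}{3} \approx -791.67$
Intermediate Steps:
$k{\left(K \right)} = - \frac{5}{3} + \frac{K}{6}$ ($k{\left(K \right)} = - \frac{10 - K}{6} = - \frac{5}{3} + \frac{K}{6}$)
$E{\left(N \right)} = -15$
$c = - \frac{95}{6}$ ($c = \left(- \frac{5}{3} + \frac{1}{6} \cdot 5\right) - 15 = \left(- \frac{5}{3} + \frac{5}{6}\right) - 15 = - \frac{5}{6} - 15 = - \frac{95}{6} \approx -15.833$)
$c 50 = \left(- \frac{95}{6}\right) 50 = - \frac{2375}{3}$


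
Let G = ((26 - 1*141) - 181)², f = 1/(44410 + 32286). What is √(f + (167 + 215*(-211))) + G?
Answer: 87616 + I*√66466782343418/38348 ≈ 87616.0 + 212.6*I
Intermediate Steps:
f = 1/76696 ≈ 1.3038e-5
G = 87616 (G = ((26 - 141) - 181)² = (-115 - 181)² = (-296)² = 87616)
√(f + (167 + 215*(-211))) + G = √(1/76696 + (167 + 215*(-211))) + 87616 = √(1/76696 + (167 - 45365)) + 87616 = √(1/76696 - 45198) + 87616 = √(-3466505807/76696) + 87616 = I*√66466782343418/38348 + 87616 = 87616 + I*√66466782343418/38348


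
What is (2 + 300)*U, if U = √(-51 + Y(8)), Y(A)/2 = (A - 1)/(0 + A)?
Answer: 151*I*√197 ≈ 2119.4*I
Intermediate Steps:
Y(A) = 2*(-1 + A)/A (Y(A) = 2*((A - 1)/(0 + A)) = 2*((-1 + A)/A) = 2*(-1 + A)/A)
U = I*√197/2 (U = √(-51 + (2 - 2/8)) = √(-51 + (2 - 2*⅛)) = √(-51 + (2 - ¼)) = √(-51 + 7/4) = √(-197/4) = I*√197/2 ≈ 7.0178*I)
(2 + 300)*U = (2 + 300)*(I*√197/2) = 302*(I*√197/2) = 151*I*√197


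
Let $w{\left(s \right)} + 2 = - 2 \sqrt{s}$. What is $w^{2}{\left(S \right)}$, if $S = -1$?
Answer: $8 i \approx 8.0 i$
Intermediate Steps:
$w{\left(s \right)} = -2 - 2 \sqrt{s}$
$w^{2}{\left(S \right)} = \left(-2 - 2 \sqrt{-1}\right)^{2} = \left(-2 - 2 i\right)^{2}$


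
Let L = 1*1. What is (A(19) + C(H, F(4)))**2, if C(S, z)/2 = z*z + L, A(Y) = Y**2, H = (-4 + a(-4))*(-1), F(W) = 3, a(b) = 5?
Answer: 145161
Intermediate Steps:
L = 1
H = -1 (H = (-4 + 5)*(-1) = 1*(-1) = -1)
C(S, z) = 2 + 2*z**2 (C(S, z) = 2*(z*z + 1) = 2*(z**2 + 1) = 2*(1 + z**2) = 2 + 2*z**2)
(A(19) + C(H, F(4)))**2 = (19**2 + (2 + 2*3**2))**2 = (361 + (2 + 2*9))**2 = (361 + (2 + 18))**2 = (361 + 20)**2 = 381**2 = 145161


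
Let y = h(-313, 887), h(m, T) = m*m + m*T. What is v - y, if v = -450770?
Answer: -271108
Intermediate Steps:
h(m, T) = m² + T*m
y = -179662 (y = -313*(887 - 313) = -313*574 = -179662)
v - y = -450770 - 1*(-179662) = -450770 + 179662 = -271108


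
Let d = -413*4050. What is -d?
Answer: 1672650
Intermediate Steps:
d = -1672650
-d = -1*(-1672650) = 1672650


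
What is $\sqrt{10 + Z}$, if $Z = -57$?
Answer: $i \sqrt{47} \approx 6.8557 i$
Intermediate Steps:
$\sqrt{10 + Z} = \sqrt{10 - 57} = \sqrt{-47} = i \sqrt{47}$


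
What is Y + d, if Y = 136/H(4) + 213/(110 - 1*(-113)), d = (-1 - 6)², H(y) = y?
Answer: 18722/223 ≈ 83.955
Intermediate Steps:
d = 49 (d = (-7)² = 49)
Y = 7795/223 (Y = 136/4 + 213/(110 - 1*(-113)) = 136*(¼) + 213/(110 + 113) = 34 + 213/223 = 7795/223 ≈ 34.955)
Y + d = 7795/223 + 49 = 18722/223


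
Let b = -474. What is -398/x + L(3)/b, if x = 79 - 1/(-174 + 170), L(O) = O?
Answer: -251853/50086 ≈ -5.0284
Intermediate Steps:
x = 317/4 (x = 79 - 1/(-4) = 79 - 1*(-¼) = 79 + ¼ = 317/4 ≈ 79.250)
-398/x + L(3)/b = -398/317/4 + 3/(-474) = -398*4/317 + 3*(-1/474) = -1592/317 - 1/158 = -251853/50086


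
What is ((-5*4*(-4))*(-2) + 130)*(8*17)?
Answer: -4080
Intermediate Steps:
((-5*4*(-4))*(-2) + 130)*(8*17) = (-20*(-4)*(-2) + 130)*136 = (80*(-2) + 130)*136 = (-160 + 130)*136 = -30*136 = -4080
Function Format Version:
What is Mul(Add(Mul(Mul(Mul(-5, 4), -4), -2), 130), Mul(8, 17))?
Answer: -4080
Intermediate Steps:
Mul(Add(Mul(Mul(Mul(-5, 4), -4), -2), 130), Mul(8, 17)) = Mul(Add(Mul(Mul(-20, -4), -2), 130), 136) = Mul(Add(Mul(80, -2), 130), 136) = Mul(Add(-160, 130), 136) = Mul(-30, 136) = -4080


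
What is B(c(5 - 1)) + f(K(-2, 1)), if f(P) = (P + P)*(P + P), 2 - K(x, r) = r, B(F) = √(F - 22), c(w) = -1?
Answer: 4 + I*√23 ≈ 4.0 + 4.7958*I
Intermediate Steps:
B(F) = √(-22 + F)
K(x, r) = 2 - r
f(P) = 4*P² (f(P) = (2*P)*(2*P) = 4*P²)
B(c(5 - 1)) + f(K(-2, 1)) = √(-22 - 1) + 4*(2 - 1*1)² = √(-23) + 4*(2 - 1)² = I*√23 + 4*1² = I*√23 + 4*1 = I*√23 + 4 = 4 + I*√23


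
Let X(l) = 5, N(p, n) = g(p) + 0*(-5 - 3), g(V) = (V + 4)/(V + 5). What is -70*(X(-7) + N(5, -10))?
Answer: -413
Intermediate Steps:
g(V) = (4 + V)/(5 + V)
N(p, n) = (4 + p)/(5 + p) (N(p, n) = (4 + p)/(5 + p) + 0*(-5 - 3) = (4 + p)/(5 + p) + 0*(-8) = (4 + p)/(5 + p) + 0 = (4 + p)/(5 + p))
-70*(X(-7) + N(5, -10)) = -70*(5 + (4 + 5)/(5 + 5)) = -70*(5 + 9/10) = -70*59/10 = -413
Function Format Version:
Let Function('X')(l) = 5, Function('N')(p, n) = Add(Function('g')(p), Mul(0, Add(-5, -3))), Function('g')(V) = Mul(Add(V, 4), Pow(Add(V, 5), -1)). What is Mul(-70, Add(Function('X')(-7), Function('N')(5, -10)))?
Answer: -413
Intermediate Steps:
Function('g')(V) = Mul(Pow(Add(5, V), -1), Add(4, V)) (Function('g')(V) = Mul(Add(4, V), Pow(Add(5, V), -1)) = Mul(Pow(Add(5, V), -1), Add(4, V)))
Function('N')(p, n) = Mul(Pow(Add(5, p), -1), Add(4, p)) (Function('N')(p, n) = Add(Mul(Pow(Add(5, p), -1), Add(4, p)), Mul(0, Add(-5, -3))) = Add(Mul(Pow(Add(5, p), -1), Add(4, p)), Mul(0, -8)) = Add(Mul(Pow(Add(5, p), -1), Add(4, p)), 0) = Mul(Pow(Add(5, p), -1), Add(4, p)))
Mul(-70, Add(Function('X')(-7), Function('N')(5, -10))) = Mul(-70, Add(5, Mul(Pow(Add(5, 5), -1), Add(4, 5)))) = Mul(-70, Add(5, Mul(Pow(10, -1), 9))) = Mul(-70, Add(5, Mul(Rational(1, 10), 9))) = Mul(-70, Add(5, Rational(9, 10))) = Mul(-70, Rational(59, 10)) = -413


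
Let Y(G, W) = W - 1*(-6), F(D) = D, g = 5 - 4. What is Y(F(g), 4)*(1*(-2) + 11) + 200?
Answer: 290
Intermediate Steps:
g = 1
Y(G, W) = 6 + W (Y(G, W) = W + 6 = 6 + W)
Y(F(g), 4)*(1*(-2) + 11) + 200 = (6 + 4)*(1*(-2) + 11) + 200 = 10*(-2 + 11) + 200 = 10*9 + 200 = 90 + 200 = 290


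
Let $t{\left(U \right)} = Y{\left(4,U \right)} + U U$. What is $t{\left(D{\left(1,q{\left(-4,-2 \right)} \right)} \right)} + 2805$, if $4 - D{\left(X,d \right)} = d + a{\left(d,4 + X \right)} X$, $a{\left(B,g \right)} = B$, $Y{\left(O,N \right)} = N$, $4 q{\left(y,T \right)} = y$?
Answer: $2847$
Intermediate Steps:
$q{\left(y,T \right)} = \frac{y}{4}$
$D{\left(X,d \right)} = 4 - d - X d$ ($D{\left(X,d \right)} = 4 - \left(d + d X\right) = 4 - \left(d + X d\right) = 4 - d - X d$)
$t{\left(U \right)} = U + U^{2}$ ($t{\left(U \right)} = U + U U = U + U^{2}$)
$t{\left(D{\left(1,q{\left(-4,-2 \right)} \right)} \right)} + 2805 = \left(4 - \frac{1}{4} \left(-4\right) - 1 \cdot \frac{1}{4} \left(-4\right)\right) \left(1 - \left(-4 - 1 + \frac{1}{4} \left(-4\right)\right)\right) + 2805 = \left(4 - -1 - 1 \left(-1\right)\right) \left(1 - \left(-5 - 1\right)\right) + 2805 = \left(4 + 1 + 1\right) \left(1 + \left(4 + 1 + 1\right)\right) + 2805 = 6 \left(1 + 6\right) + 2805 = 6 \cdot 7 + 2805 = 42 + 2805 = 2847$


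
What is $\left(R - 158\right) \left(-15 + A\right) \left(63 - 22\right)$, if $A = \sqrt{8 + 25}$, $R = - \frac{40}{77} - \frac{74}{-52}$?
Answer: $\frac{193421805}{2002} - \frac{12894787 \sqrt{33}}{2002} \approx 59614.0$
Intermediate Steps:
$R = \frac{1809}{2002}$ ($R = \left(-40\right) \frac{1}{77} - - \frac{37}{26} = - \frac{40}{77} + \frac{37}{26} = \frac{1809}{2002} \approx 0.9036$)
$A = \sqrt{33} \approx 5.7446$
$\left(R - 158\right) \left(-15 + A\right) \left(63 - 22\right) = \left(\frac{1809}{2002} - 158\right) \left(-15 + \sqrt{33}\right) \left(63 - 22\right) = - \frac{314507 \left(-15 + \sqrt{33}\right) 41}{2002} = - \frac{314507 \left(-615 + 41 \sqrt{33}\right)}{2002} = \frac{193421805}{2002} - \frac{12894787 \sqrt{33}}{2002}$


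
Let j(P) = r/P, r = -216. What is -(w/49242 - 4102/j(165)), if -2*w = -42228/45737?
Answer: -42342886399679/13513088124 ≈ -3133.5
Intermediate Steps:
j(P) = -216/P
w = 21114/45737 (w = -(-21114)/45737 = -½*(-42228/45737) = 21114/45737 ≈ 0.46164)
-(w/49242 - 4102/j(165)) = -((21114/45737)/49242 - 4102/((-216/165))) = -((21114/45737)*(1/49242) - 4102/((-216*1/165))) = -(3519/375363559 - 4102/(-72/55)) = -(3519/375363559 - 4102*(-55/72)) = -(3519/375363559 + 112805/36) = -1*42342886399679/13513088124 = -42342886399679/13513088124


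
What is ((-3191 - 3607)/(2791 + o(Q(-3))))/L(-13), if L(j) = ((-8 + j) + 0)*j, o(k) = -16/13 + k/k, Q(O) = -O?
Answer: -1133/126980 ≈ -0.0089227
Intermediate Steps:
o(k) = -3/13 (o(k) = -16*1/13 + 1 = -16/13 + 1 = -3/13)
L(j) = j*(-8 + j) (L(j) = (-8 + j)*j = j*(-8 + j))
((-3191 - 3607)/(2791 + o(Q(-3))))/L(-13) = ((-3191 - 3607)/(2791 - 3/13))/((-13*(-8 - 13))) = (-6798/36280/13)/((-13*(-21))) = -6798*13/36280/273 = -44187/18140*1/273 = -1133/126980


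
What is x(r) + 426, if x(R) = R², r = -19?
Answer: 787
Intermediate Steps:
x(r) + 426 = (-19)² + 426 = 361 + 426 = 787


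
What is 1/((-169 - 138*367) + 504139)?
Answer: 1/453324 ≈ 2.2059e-6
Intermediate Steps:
1/((-169 - 138*367) + 504139) = 1/((-169 - 50646) + 504139) = 1/(-50815 + 504139) = 1/453324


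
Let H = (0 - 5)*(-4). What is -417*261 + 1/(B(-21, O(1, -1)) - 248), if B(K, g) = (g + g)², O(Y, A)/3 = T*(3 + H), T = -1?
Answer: -2045700251/18796 ≈ -1.0884e+5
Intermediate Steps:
H = 20 (H = -5*(-4) = 20)
O(Y, A) = -69 (O(Y, A) = 3*(-(3 + 20)) = 3*(-1*23) = 3*(-23) = -69)
B(K, g) = 4*g² (B(K, g) = (2*g)² = 4*g²)
-417*261 + 1/(B(-21, O(1, -1)) - 248) = -417*261 + 1/(4*(-69)² - 248) = -108837 + 1/(4*4761 - 248) = -108837 + 1/(19044 - 248) = -108837 + 1/18796 = -2045700251/18796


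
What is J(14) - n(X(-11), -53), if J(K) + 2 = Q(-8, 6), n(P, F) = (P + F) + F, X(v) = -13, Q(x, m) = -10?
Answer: 107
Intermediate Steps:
n(P, F) = P + 2*F (n(P, F) = (F + P) + F = P + 2*F)
J(K) = -12 (J(K) = -2 - 10 = -12)
J(14) - n(X(-11), -53) = -12 - (-13 + 2*(-53)) = -12 - (-13 - 106) = -12 - 1*(-119) = -12 + 119 = 107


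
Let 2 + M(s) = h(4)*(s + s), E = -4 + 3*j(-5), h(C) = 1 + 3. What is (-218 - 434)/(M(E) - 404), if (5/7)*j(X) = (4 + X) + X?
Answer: 1630/1599 ≈ 1.0194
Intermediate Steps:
h(C) = 4
j(X) = 28/5 + 14*X/5 (j(X) = 7*((4 + X) + X)/5 = 7*(4 + 2*X)/5 = 28/5 + 14*X/5)
E = -146/5 (E = -4 + 3*(28/5 + (14/5)*(-5)) = -4 + 3*(28/5 - 14) = -4 + 3*(-42/5) = -4 - 126/5 = -146/5 ≈ -29.200)
M(s) = -2 + 8*s (M(s) = -2 + 4*(s + s) = -2 + 4*(2*s) = -2 + 8*s)
(-218 - 434)/(M(E) - 404) = (-218 - 434)/((-2 + 8*(-146/5)) - 404) = -652/((-2 - 1168/5) - 404) = -652/(-1178/5 - 404) = -652/(-3198/5) = -652*(-5/3198) = 1630/1599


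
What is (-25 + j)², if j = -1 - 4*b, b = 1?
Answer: 900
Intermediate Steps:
j = -5 (j = -1 - 4*1 = -1 - 4 = -5)
(-25 + j)² = (-25 - 5)² = (-30)² = 900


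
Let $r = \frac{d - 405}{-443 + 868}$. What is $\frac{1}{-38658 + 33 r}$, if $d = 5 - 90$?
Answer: $- \frac{85}{3289164} \approx -2.5842 \cdot 10^{-5}$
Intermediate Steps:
$d = -85$ ($d = 5 - 90 = -85$)
$r = - \frac{98}{85}$ ($r = \frac{-85 - 405}{-443 + 868} = - \frac{490}{425} = \left(-490\right) \frac{1}{425} = - \frac{98}{85} \approx -1.1529$)
$\frac{1}{-38658 + 33 r} = \frac{1}{-38658 + 33 \left(- \frac{98}{85}\right)} = \frac{1}{-38658 - \frac{3234}{85}} = \frac{1}{- \frac{3289164}{85}} = - \frac{85}{3289164}$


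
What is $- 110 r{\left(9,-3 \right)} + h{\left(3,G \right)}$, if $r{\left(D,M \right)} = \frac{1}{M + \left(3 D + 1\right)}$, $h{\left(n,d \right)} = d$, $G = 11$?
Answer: $\frac{33}{5} \approx 6.6$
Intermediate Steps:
$r{\left(D,M \right)} = \frac{1}{1 + M + 3 D}$ ($r{\left(D,M \right)} = \frac{1}{M + \left(1 + 3 D\right)} = \frac{1}{1 + M + 3 D}$)
$- 110 r{\left(9,-3 \right)} + h{\left(3,G \right)} = - \frac{110}{1 - 3 + 3 \cdot 9} + 11 = - \frac{110}{1 - 3 + 27} + 11 = - \frac{110}{25} + 11 = \left(-110\right) \frac{1}{25} + 11 = - \frac{22}{5} + 11 = \frac{33}{5}$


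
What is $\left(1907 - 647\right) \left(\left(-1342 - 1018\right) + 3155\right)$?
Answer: $1001700$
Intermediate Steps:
$\left(1907 - 647\right) \left(\left(-1342 - 1018\right) + 3155\right) = 1260 \left(-2360 + 3155\right) = 1260 \cdot 795 = 1001700$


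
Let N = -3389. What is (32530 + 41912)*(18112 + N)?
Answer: 1096009566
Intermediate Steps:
(32530 + 41912)*(18112 + N) = (32530 + 41912)*(18112 - 3389) = 74442*14723 = 1096009566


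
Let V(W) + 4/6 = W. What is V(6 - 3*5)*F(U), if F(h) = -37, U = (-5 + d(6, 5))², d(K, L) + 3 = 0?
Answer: 1073/3 ≈ 357.67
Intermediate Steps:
d(K, L) = -3 (d(K, L) = -3 + 0 = -3)
U = 64 (U = (-5 - 3)² = (-8)² = 64)
V(W) = -⅔ + W
V(6 - 3*5)*F(U) = (-⅔ + (6 - 3*5))*(-37) = (-⅔ + (6 - 15))*(-37) = (-⅔ - 9)*(-37) = -29/3*(-37) = 1073/3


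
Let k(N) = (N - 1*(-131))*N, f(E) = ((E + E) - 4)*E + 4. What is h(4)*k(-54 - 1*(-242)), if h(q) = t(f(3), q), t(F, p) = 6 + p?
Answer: 599720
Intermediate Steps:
f(E) = 4 + E*(-4 + 2*E) (f(E) = (2*E - 4)*E + 4 = (-4 + 2*E)*E + 4 = E*(-4 + 2*E) + 4 = 4 + E*(-4 + 2*E))
k(N) = N*(131 + N) (k(N) = (N + 131)*N = (131 + N)*N = N*(131 + N))
h(q) = 6 + q
h(4)*k(-54 - 1*(-242)) = (6 + 4)*((-54 - 1*(-242))*(131 + (-54 - 1*(-242)))) = 10*((-54 + 242)*(131 + (-54 + 242))) = 10*(188*(131 + 188)) = 10*(188*319) = 10*59972 = 599720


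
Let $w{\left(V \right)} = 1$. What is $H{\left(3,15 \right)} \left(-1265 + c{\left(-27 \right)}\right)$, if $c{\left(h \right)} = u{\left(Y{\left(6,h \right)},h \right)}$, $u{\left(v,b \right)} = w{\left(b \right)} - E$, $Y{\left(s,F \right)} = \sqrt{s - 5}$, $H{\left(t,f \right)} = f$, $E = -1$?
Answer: $-18945$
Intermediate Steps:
$Y{\left(s,F \right)} = \sqrt{-5 + s}$
$u{\left(v,b \right)} = 2$ ($u{\left(v,b \right)} = 1 - -1 = 1 + 1 = 2$)
$c{\left(h \right)} = 2$
$H{\left(3,15 \right)} \left(-1265 + c{\left(-27 \right)}\right) = 15 \left(-1265 + 2\right) = 15 \left(-1263\right) = -18945$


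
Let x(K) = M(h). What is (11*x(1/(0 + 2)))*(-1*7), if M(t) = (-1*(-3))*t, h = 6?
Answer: -1386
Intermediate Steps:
M(t) = 3*t
x(K) = 18 (x(K) = 3*6 = 18)
(11*x(1/(0 + 2)))*(-1*7) = (11*18)*(-1*7) = 198*(-7) = -1386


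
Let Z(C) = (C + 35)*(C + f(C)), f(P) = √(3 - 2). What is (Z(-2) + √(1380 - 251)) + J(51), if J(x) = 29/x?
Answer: -1654/51 + √1129 ≈ 1.1692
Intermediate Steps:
f(P) = 1 (f(P) = √1 = 1)
Z(C) = (1 + C)*(35 + C) (Z(C) = (C + 35)*(C + 1) = (35 + C)*(1 + C) = (1 + C)*(35 + C))
(Z(-2) + √(1380 - 251)) + J(51) = ((35 + (-2)² + 36*(-2)) + √(1380 - 251)) + 29/51 = ((35 + 4 - 72) + √1129) + 29*(1/51) = (-33 + √1129) + 29/51 = -1654/51 + √1129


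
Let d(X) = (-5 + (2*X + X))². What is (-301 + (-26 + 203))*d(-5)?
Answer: -49600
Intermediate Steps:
d(X) = (-5 + 3*X)²
(-301 + (-26 + 203))*d(-5) = (-301 + (-26 + 203))*(-5 + 3*(-5))² = (-301 + 177)*(-5 - 15)² = -124*(-20)² = -124*400 = -49600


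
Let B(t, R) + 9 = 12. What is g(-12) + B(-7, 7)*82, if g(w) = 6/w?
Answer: 491/2 ≈ 245.50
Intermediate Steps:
B(t, R) = 3 (B(t, R) = -9 + 12 = 3)
g(-12) + B(-7, 7)*82 = 6/(-12) + 3*82 = 6*(-1/12) + 246 = -½ + 246 = 491/2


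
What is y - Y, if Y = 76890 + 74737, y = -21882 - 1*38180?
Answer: -211689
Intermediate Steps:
y = -60062 (y = -21882 - 38180 = -60062)
Y = 151627
y - Y = -60062 - 1*151627 = -60062 - 151627 = -211689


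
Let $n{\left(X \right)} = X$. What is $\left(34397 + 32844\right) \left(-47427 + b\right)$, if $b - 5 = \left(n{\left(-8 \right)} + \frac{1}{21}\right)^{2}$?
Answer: $- \frac{1404342607333}{441} \approx -3.1845 \cdot 10^{9}$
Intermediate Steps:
$b = \frac{30094}{441}$ ($b = 5 + \left(-8 + \frac{1}{21}\right)^{2} = 5 + \left(- \frac{167}{21}\right)^{2} = 5 + \frac{27889}{441} = \frac{30094}{441} \approx 68.24$)
$\left(34397 + 32844\right) \left(-47427 + b\right) = \left(34397 + 32844\right) \left(-47427 + \frac{30094}{441}\right) = 67241 \left(- \frac{20885213}{441}\right) = - \frac{1404342607333}{441}$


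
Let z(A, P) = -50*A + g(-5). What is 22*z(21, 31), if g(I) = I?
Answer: -23210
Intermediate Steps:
z(A, P) = -5 - 50*A (z(A, P) = -50*A - 5 = -5 - 50*A)
22*z(21, 31) = 22*(-5 - 50*21) = 22*(-5 - 1050) = 22*(-1055) = -23210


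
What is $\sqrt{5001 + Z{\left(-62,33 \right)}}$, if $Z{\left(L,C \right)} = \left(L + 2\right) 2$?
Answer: $\sqrt{4881} \approx 69.864$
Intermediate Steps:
$Z{\left(L,C \right)} = 4 + 2 L$ ($Z{\left(L,C \right)} = \left(2 + L\right) 2 = 4 + 2 L$)
$\sqrt{5001 + Z{\left(-62,33 \right)}} = \sqrt{5001 + \left(4 + 2 \left(-62\right)\right)} = \sqrt{5001 + \left(4 - 124\right)} = \sqrt{5001 - 120} = \sqrt{4881}$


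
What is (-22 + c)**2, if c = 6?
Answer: 256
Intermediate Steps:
(-22 + c)**2 = (-22 + 6)**2 = (-16)**2 = 256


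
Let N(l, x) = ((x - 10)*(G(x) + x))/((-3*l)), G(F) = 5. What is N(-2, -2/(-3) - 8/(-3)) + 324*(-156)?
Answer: -1364938/27 ≈ -50553.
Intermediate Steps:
N(l, x) = -(-10 + x)*(5 + x)/(3*l) (N(l, x) = ((x - 10)*(5 + x))/((-3*l)) = ((-10 + x)*(5 + x))*(-1/(3*l)) = -(-10 + x)*(5 + x)/(3*l))
N(-2, -2/(-3) - 8/(-3)) + 324*(-156) = (⅓)*(50 - (-2/(-3) - 8/(-3))² + 5*(-2/(-3) - 8/(-3)))/(-2) + 324*(-156) = (⅓)*(-½)*(50 - (-2*(-⅓) - 8*(-⅓))² + 5*(-2*(-⅓) - 8*(-⅓))) - 50544 = (⅓)*(-½)*(50 - (⅔ + 8/3)² + 5*(⅔ + 8/3)) - 50544 = (⅓)*(-½)*(50 - (10/3)² + 5*(10/3)) - 50544 = (⅓)*(-½)*(50 - 1*100/9 + 50/3) - 50544 = (⅓)*(-½)*(50 - 100/9 + 50/3) - 50544 = (⅓)*(-½)*(500/9) - 50544 = -250/27 - 50544 = -1364938/27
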